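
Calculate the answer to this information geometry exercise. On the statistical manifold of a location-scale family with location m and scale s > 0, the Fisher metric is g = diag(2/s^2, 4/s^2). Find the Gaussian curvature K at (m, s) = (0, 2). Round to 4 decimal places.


The metric has the form g = (A dm^2 + B ds^2)/s^2 with A = 2, B = 4.
Substitute u = sqrt(A/B)*m: g = B*(du^2 + ds^2)/s^2, i.e. B times the
Poincare upper half-plane metric, which has constant Gaussian curvature -1.
Scaling a 2D metric by a constant c divides the Gaussian curvature by c,
so K = -1/B = -1/(4) = -0.2500 everywhere (the point (m, s) = (0, 2) is irrelevant:
the curvature is constant).
The requested Gaussian curvature is K = -0.2500.

-0.2500


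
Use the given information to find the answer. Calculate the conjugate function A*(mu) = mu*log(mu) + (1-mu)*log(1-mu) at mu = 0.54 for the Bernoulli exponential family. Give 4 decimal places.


Legendre transform for Bernoulli:
A*(mu) = mu*log(mu) + (1-mu)*log(1-mu).
mu = 0.54, 1-mu = 0.46.
mu*log(mu) = 0.54*log(0.54) = -0.332741.
(1-mu)*log(1-mu) = 0.46*log(0.46) = -0.357203.
A* = -0.332741 + -0.357203 = -0.6899

-0.6899


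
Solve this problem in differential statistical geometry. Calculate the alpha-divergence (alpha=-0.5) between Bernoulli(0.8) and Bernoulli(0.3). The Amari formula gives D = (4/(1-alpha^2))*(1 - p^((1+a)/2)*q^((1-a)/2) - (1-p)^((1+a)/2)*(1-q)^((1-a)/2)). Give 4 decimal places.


Amari alpha-divergence:
D = (4/(1-alpha^2))*(1 - p^((1+a)/2)*q^((1-a)/2) - (1-p)^((1+a)/2)*(1-q)^((1-a)/2)).
alpha = -0.5, p = 0.8, q = 0.3.
e1 = (1+alpha)/2 = 0.25, e2 = (1-alpha)/2 = 0.75.
t1 = p^e1 * q^e2 = 0.8^0.25 * 0.3^0.75 = 0.383366.
t2 = (1-p)^e1 * (1-q)^e2 = 0.2^0.25 * 0.7^0.75 = 0.511777.
4/(1-alpha^2) = 5.333333.
D = 5.333333*(1 - 0.383366 - 0.511777) = 0.5592

0.5592


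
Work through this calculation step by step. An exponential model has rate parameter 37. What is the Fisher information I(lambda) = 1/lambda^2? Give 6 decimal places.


Fisher information for exponential: I(lambda) = 1/lambda^2.
lambda = 37, lambda^2 = 1369.
I = 1/1369 = 0.000730

0.000730


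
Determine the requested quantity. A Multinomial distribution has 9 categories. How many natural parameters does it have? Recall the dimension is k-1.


Exponential family dimension calculation:
For Multinomial with k=9 categories, dim = k-1 = 8.

8


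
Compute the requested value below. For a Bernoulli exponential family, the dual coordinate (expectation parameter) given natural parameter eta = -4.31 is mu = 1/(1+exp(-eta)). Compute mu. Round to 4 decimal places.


Dual coordinate (expectation parameter) for Bernoulli:
mu = 1/(1+exp(-eta)).
eta = -4.31.
exp(-eta) = exp(4.31) = 74.440489.
mu = 1/(1+74.440489) = 0.0133

0.0133


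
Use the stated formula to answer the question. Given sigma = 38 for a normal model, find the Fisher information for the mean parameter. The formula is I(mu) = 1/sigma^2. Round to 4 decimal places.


The Fisher information for the mean of a normal distribution is I(mu) = 1/sigma^2.
sigma = 38, so sigma^2 = 1444.
I(mu) = 1/1444 = 0.0007

0.0007


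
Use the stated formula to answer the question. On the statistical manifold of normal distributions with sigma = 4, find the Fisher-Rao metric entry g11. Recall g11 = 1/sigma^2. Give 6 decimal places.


For the 2-parameter normal family, the Fisher metric has:
  g11 = 1/sigma^2, g22 = 2/sigma^2.
sigma = 4, sigma^2 = 16.
g11 = 0.062500

0.062500


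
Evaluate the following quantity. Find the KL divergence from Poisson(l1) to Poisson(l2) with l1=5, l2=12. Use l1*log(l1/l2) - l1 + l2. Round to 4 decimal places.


KL divergence for Poisson:
KL = l1*log(l1/l2) - l1 + l2.
l1 = 5, l2 = 12.
log(5/12) = -0.875469.
l1*log(l1/l2) = 5 * -0.875469 = -4.377344.
KL = -4.377344 - 5 + 12 = 2.6227

2.6227


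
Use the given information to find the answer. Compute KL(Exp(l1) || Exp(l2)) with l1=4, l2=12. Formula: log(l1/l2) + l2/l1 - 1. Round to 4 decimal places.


KL divergence for exponential family:
KL = log(l1/l2) + l2/l1 - 1.
log(4/12) = -1.098612.
12/4 = 3.0.
KL = -1.098612 + 3.0 - 1 = 0.9014

0.9014


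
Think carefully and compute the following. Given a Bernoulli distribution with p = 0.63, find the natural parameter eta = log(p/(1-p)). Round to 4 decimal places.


Natural parameter for Bernoulli: eta = log(p/(1-p)).
p = 0.63, 1-p = 0.37.
p/(1-p) = 1.702703.
eta = log(1.702703) = 0.5322

0.5322


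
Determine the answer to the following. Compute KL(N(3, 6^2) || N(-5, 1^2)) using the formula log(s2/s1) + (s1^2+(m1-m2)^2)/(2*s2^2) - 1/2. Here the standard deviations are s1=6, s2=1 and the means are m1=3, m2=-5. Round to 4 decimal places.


KL divergence between normal distributions:
KL = log(s2/s1) + (s1^2 + (m1-m2)^2)/(2*s2^2) - 1/2.
log(1/6) = -1.791759.
(6^2 + (3--5)^2)/(2*1^2) = (36 + 64)/2 = 50.0.
KL = -1.791759 + 50.0 - 0.5 = 47.7082

47.7082


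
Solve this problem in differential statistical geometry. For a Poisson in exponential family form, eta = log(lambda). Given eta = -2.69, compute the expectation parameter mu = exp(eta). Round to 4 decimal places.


Expectation parameter for Poisson exponential family:
mu = exp(eta).
eta = -2.69.
mu = exp(-2.69) = 0.0679

0.0679


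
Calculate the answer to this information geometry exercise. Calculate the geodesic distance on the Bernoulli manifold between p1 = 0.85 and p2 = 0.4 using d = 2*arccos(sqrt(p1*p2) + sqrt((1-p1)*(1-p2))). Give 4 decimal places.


Geodesic distance on Bernoulli manifold:
d(p1,p2) = 2*arccos(sqrt(p1*p2) + sqrt((1-p1)*(1-p2))).
sqrt(p1*p2) = sqrt(0.85*0.4) = 0.583095.
sqrt((1-p1)*(1-p2)) = sqrt(0.15*0.6) = 0.3.
arg = 0.583095 + 0.3 = 0.883095.
d = 2*arccos(0.883095) = 0.9768

0.9768


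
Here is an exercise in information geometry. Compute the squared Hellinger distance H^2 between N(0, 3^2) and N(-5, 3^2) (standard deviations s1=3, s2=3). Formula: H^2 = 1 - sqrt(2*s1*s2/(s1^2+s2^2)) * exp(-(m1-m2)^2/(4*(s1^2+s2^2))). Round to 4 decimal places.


Squared Hellinger distance for Gaussians:
H^2 = 1 - sqrt(2*s1*s2/(s1^2+s2^2)) * exp(-(m1-m2)^2/(4*(s1^2+s2^2))).
s1^2 = 9, s2^2 = 9, s1^2+s2^2 = 18.
sqrt(2*3*3/(18)) = 1.0.
(m1-m2)^2 = (5)^2 = 25.
exp(-25/(4*18)) = exp(-0.347222) = 0.706648.
H^2 = 1 - 1.0*0.706648 = 0.2934

0.2934


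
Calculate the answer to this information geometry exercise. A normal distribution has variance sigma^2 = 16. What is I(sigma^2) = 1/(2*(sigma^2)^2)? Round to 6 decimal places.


Fisher information for variance: I(sigma^2) = 1/(2*sigma^4).
sigma^2 = 16, so sigma^4 = 256.
I = 1/(2*256) = 1/512 = 0.001953

0.001953


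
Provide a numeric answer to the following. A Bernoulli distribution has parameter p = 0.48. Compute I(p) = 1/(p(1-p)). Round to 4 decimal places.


For Bernoulli(p), Fisher information is I(p) = 1/(p*(1-p)).
p = 0.48, 1-p = 0.52.
p*(1-p) = 0.2496.
I(p) = 1/0.2496 = 4.0064

4.0064


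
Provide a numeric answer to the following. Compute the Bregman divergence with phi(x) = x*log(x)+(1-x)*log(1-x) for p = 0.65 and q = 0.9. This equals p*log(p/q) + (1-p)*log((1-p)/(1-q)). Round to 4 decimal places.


Bregman divergence with negative entropy generator:
D = p*log(p/q) + (1-p)*log((1-p)/(1-q)).
p = 0.65, q = 0.9.
p*log(p/q) = 0.65*log(0.65/0.9) = -0.211525.
(1-p)*log((1-p)/(1-q)) = 0.35*log(0.35/0.1) = 0.438467.
D = -0.211525 + 0.438467 = 0.2269

0.2269


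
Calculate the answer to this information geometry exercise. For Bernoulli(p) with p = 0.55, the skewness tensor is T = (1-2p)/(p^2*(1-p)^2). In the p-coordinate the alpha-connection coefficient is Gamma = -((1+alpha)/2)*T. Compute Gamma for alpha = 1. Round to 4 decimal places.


Skewness (Amari-Chentsov) tensor: T = (1-2p)/(p^2*(1-p)^2).
p = 0.55, 1-2p = -0.1, p^2 = 0.3025, (1-p)^2 = 0.2025.
T = -0.1/(0.3025 * 0.2025) = -1.632486.
In the p-coordinate, Gamma^(alpha) = Gamma^(0) - (alpha/2)*T with Gamma^(0) = (1/2)*g'(p) = -T/2,
so Gamma^(alpha) = -((1+alpha)/2)*T.
alpha = 1, -(1+alpha)/2 = -1.0.
Gamma = -1.0 * -1.632486 = 1.6325

1.6325


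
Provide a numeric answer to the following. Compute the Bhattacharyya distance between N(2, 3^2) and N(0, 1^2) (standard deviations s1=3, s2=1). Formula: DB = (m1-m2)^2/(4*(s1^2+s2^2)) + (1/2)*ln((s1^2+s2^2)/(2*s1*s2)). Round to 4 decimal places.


Bhattacharyya distance between two Gaussians:
DB = (m1-m2)^2/(4*(s1^2+s2^2)) + (1/2)*ln((s1^2+s2^2)/(2*s1*s2)).
(m1-m2)^2 = (2)^2 = 4.
s1^2+s2^2 = 9 + 1 = 10.
term1 = 4/40 = 0.1.
term2 = 0.5*ln(10/6.0) = 0.255413.
DB = 0.1 + 0.255413 = 0.3554

0.3554


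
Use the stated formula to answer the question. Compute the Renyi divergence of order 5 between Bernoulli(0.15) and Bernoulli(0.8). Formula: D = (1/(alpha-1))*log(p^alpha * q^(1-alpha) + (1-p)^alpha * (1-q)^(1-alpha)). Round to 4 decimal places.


Renyi divergence of order alpha between Bernoulli distributions:
D = (1/(alpha-1))*log(p^alpha * q^(1-alpha) + (1-p)^alpha * (1-q)^(1-alpha)).
alpha = 5, p = 0.15, q = 0.8.
p^alpha * q^(1-alpha) = 0.15^5 * 0.8^-4 = 0.000185.
(1-p)^alpha * (1-q)^(1-alpha) = 0.85^5 * 0.2^-4 = 277.31582.
sum = 0.000185 + 277.31582 = 277.316006.
D = (1/4)*log(277.316006) = 1.4063

1.4063


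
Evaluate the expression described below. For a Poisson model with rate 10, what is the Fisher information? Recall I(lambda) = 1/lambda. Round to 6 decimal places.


Fisher information for Poisson: I(lambda) = 1/lambda.
lambda = 10.
I(lambda) = 1/10 = 0.100000

0.100000


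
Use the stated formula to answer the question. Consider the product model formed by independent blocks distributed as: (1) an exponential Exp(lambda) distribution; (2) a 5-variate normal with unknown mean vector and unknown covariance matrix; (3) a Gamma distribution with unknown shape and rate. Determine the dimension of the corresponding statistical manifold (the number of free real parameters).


The dimension of a statistical manifold equals the number of free
(independent) real parameters of the model. For a product of independent
blocks the parameter counts add.
- exponential (lambda): 1.
- 5-variate normal: 5 (mean) + 5*6/2 = 15 (symmetric covariance) = 20.
- Gamma (shape, rate): 2.
Total = 1 + 20 + 2 = 23.
Dimension = 23

23


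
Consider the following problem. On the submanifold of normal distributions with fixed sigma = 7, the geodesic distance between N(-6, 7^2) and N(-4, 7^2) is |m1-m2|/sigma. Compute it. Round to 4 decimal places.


On the fixed-variance normal subfamily, geodesic distance = |m1-m2|/sigma.
|-6 - -4| = 2.
sigma = 7.
d = 2/7 = 0.2857

0.2857


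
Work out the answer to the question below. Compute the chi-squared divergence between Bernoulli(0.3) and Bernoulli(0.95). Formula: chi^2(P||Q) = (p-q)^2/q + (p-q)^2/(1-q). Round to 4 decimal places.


Chi-squared divergence between Bernoulli distributions:
chi^2 = (p-q)^2/q + (p-q)^2/(1-q).
p = 0.3, q = 0.95, p-q = -0.65.
(p-q)^2 = 0.4225.
term1 = 0.4225/0.95 = 0.444737.
term2 = 0.4225/0.05 = 8.45.
chi^2 = 0.444737 + 8.45 = 8.8947

8.8947


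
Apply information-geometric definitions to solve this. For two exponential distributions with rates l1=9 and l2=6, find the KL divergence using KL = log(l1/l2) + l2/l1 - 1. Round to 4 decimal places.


KL divergence for exponential family:
KL = log(l1/l2) + l2/l1 - 1.
log(9/6) = 0.405465.
6/9 = 0.666667.
KL = 0.405465 + 0.666667 - 1 = 0.0721

0.0721


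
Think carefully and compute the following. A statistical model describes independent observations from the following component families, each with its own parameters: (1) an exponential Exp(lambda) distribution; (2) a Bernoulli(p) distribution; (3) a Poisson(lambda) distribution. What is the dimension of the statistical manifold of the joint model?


The dimension of a statistical manifold equals the number of free
(independent) real parameters of the model. For a product of independent
blocks the parameter counts add.
- exponential (lambda): 1.
- Bernoulli (p): 1.
- Poisson (lambda): 1.
Total = 1 + 1 + 1 = 3.
Dimension = 3

3


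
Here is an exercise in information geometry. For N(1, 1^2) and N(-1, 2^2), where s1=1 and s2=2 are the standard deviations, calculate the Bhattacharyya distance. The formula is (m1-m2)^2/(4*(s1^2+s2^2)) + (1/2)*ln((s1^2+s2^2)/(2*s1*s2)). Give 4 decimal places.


Bhattacharyya distance between two Gaussians:
DB = (m1-m2)^2/(4*(s1^2+s2^2)) + (1/2)*ln((s1^2+s2^2)/(2*s1*s2)).
(m1-m2)^2 = (2)^2 = 4.
s1^2+s2^2 = 1 + 4 = 5.
term1 = 4/20 = 0.2.
term2 = 0.5*ln(5/4.0) = 0.111572.
DB = 0.2 + 0.111572 = 0.3116

0.3116


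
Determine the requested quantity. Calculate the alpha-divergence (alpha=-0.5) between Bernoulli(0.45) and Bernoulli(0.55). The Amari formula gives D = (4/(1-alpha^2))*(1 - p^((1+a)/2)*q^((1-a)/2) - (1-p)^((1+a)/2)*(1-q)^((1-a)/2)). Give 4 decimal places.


Amari alpha-divergence:
D = (4/(1-alpha^2))*(1 - p^((1+a)/2)*q^((1-a)/2) - (1-p)^((1+a)/2)*(1-q)^((1-a)/2)).
alpha = -0.5, p = 0.45, q = 0.55.
e1 = (1+alpha)/2 = 0.25, e2 = (1-alpha)/2 = 0.75.
t1 = p^e1 * q^e2 = 0.45^0.25 * 0.55^0.75 = 0.523088.
t2 = (1-p)^e1 * (1-q)^e2 = 0.55^0.25 * 0.45^0.75 = 0.473151.
4/(1-alpha^2) = 5.333333.
D = 5.333333*(1 - 0.523088 - 0.473151) = 0.0201

0.0201


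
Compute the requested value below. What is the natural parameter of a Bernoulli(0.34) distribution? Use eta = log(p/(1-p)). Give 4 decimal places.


Natural parameter for Bernoulli: eta = log(p/(1-p)).
p = 0.34, 1-p = 0.66.
p/(1-p) = 0.515152.
eta = log(0.515152) = -0.6633

-0.6633


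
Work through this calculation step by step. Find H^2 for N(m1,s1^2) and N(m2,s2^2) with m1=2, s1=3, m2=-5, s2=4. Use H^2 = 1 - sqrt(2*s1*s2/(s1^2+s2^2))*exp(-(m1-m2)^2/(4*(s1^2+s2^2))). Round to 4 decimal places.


Squared Hellinger distance for Gaussians:
H^2 = 1 - sqrt(2*s1*s2/(s1^2+s2^2)) * exp(-(m1-m2)^2/(4*(s1^2+s2^2))).
s1^2 = 9, s2^2 = 16, s1^2+s2^2 = 25.
sqrt(2*3*4/(25)) = 0.979796.
(m1-m2)^2 = (7)^2 = 49.
exp(-49/(4*25)) = exp(-0.49) = 0.612626.
H^2 = 1 - 0.979796*0.612626 = 0.3998

0.3998


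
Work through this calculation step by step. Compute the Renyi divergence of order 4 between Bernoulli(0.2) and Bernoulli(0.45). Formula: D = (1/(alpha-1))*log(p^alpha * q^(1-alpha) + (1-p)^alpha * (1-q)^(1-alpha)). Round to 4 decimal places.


Renyi divergence of order alpha between Bernoulli distributions:
D = (1/(alpha-1))*log(p^alpha * q^(1-alpha) + (1-p)^alpha * (1-q)^(1-alpha)).
alpha = 4, p = 0.2, q = 0.45.
p^alpha * q^(1-alpha) = 0.2^4 * 0.45^-3 = 0.017558.
(1-p)^alpha * (1-q)^(1-alpha) = 0.8^4 * 0.55^-3 = 2.461908.
sum = 0.017558 + 2.461908 = 2.479467.
D = (1/3)*log(2.479467) = 0.3027

0.3027


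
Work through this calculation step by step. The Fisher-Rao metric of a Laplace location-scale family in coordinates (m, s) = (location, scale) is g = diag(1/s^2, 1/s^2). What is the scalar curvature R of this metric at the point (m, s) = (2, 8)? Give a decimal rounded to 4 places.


The metric has the form g = (A dm^2 + B ds^2)/s^2 with A = 1, B = 1.
Substitute u = sqrt(A/B)*m: g = B*(du^2 + ds^2)/s^2, i.e. B times the
Poincare upper half-plane metric, which has constant Gaussian curvature -1.
Scaling a 2D metric by a constant c divides the Gaussian curvature by c,
so K = -1/B = -1/(1) = -1.0000 everywhere (the point (m, s) = (2, 8) is irrelevant:
the curvature is constant).
Scalar curvature in dimension 2: R = 2K = -2/(1) = -2.0000.

-2.0000


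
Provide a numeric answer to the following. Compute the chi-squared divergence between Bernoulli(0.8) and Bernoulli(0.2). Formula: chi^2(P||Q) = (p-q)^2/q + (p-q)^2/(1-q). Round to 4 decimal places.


Chi-squared divergence between Bernoulli distributions:
chi^2 = (p-q)^2/q + (p-q)^2/(1-q).
p = 0.8, q = 0.2, p-q = 0.6.
(p-q)^2 = 0.36.
term1 = 0.36/0.2 = 1.8.
term2 = 0.36/0.8 = 0.45.
chi^2 = 1.8 + 0.45 = 2.2500

2.2500


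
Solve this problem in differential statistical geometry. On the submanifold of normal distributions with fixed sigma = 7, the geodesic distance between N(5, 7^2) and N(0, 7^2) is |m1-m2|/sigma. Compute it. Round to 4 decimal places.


On the fixed-variance normal subfamily, geodesic distance = |m1-m2|/sigma.
|5 - 0| = 5.
sigma = 7.
d = 5/7 = 0.7143

0.7143


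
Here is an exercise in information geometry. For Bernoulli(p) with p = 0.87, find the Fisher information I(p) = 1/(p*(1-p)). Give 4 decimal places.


For Bernoulli(p), Fisher information is I(p) = 1/(p*(1-p)).
p = 0.87, 1-p = 0.13.
p*(1-p) = 0.1131.
I(p) = 1/0.1131 = 8.8417

8.8417


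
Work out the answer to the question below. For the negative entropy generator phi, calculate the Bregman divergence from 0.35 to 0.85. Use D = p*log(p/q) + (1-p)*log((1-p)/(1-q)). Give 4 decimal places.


Bregman divergence with negative entropy generator:
D = p*log(p/q) + (1-p)*log((1-p)/(1-q)).
p = 0.35, q = 0.85.
p*log(p/q) = 0.35*log(0.35/0.85) = -0.310556.
(1-p)*log((1-p)/(1-q)) = 0.65*log(0.65/0.15) = 0.953119.
D = -0.310556 + 0.953119 = 0.6426

0.6426


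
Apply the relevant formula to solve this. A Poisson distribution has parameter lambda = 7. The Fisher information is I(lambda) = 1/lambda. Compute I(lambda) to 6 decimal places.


Fisher information for Poisson: I(lambda) = 1/lambda.
lambda = 7.
I(lambda) = 1/7 = 0.142857

0.142857


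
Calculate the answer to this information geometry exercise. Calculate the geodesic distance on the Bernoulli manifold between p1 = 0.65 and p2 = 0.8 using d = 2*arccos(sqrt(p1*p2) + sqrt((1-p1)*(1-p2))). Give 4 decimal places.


Geodesic distance on Bernoulli manifold:
d(p1,p2) = 2*arccos(sqrt(p1*p2) + sqrt((1-p1)*(1-p2))).
sqrt(p1*p2) = sqrt(0.65*0.8) = 0.72111.
sqrt((1-p1)*(1-p2)) = sqrt(0.35*0.2) = 0.264575.
arg = 0.72111 + 0.264575 = 0.985685.
d = 2*arccos(0.985685) = 0.3388

0.3388


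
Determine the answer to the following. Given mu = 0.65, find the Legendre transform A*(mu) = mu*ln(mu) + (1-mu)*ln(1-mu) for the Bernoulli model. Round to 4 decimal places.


Legendre transform for Bernoulli:
A*(mu) = mu*log(mu) + (1-mu)*log(1-mu).
mu = 0.65, 1-mu = 0.35.
mu*log(mu) = 0.65*log(0.65) = -0.280009.
(1-mu)*log(1-mu) = 0.35*log(0.35) = -0.367438.
A* = -0.280009 + -0.367438 = -0.6474

-0.6474


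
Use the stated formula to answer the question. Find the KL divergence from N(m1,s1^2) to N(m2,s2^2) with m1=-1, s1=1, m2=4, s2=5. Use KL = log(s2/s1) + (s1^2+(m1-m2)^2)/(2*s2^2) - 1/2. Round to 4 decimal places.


KL divergence between normal distributions:
KL = log(s2/s1) + (s1^2 + (m1-m2)^2)/(2*s2^2) - 1/2.
log(5/1) = 1.609438.
(1^2 + (-1-4)^2)/(2*5^2) = (1 + 25)/50 = 0.52.
KL = 1.609438 + 0.52 - 0.5 = 1.6294

1.6294


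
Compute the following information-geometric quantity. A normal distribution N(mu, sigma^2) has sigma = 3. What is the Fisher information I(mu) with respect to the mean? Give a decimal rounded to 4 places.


The Fisher information for the mean of a normal distribution is I(mu) = 1/sigma^2.
sigma = 3, so sigma^2 = 9.
I(mu) = 1/9 = 0.1111

0.1111


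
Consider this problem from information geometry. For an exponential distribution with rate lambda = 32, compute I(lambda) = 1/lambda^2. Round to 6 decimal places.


Fisher information for exponential: I(lambda) = 1/lambda^2.
lambda = 32, lambda^2 = 1024.
I = 1/1024 = 0.000977

0.000977


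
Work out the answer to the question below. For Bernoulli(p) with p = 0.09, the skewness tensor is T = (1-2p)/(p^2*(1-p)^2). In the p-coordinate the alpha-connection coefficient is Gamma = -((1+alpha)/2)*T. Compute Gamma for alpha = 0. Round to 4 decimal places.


Skewness (Amari-Chentsov) tensor: T = (1-2p)/(p^2*(1-p)^2).
p = 0.09, 1-2p = 0.82, p^2 = 0.0081, (1-p)^2 = 0.8281.
T = 0.82/(0.0081 * 0.8281) = 122.249206.
In the p-coordinate, Gamma^(alpha) = Gamma^(0) - (alpha/2)*T with Gamma^(0) = (1/2)*g'(p) = -T/2,
so Gamma^(alpha) = -((1+alpha)/2)*T.
alpha = 0, -(1+alpha)/2 = -0.5.
Gamma = -0.5 * 122.249206 = -61.1246

-61.1246


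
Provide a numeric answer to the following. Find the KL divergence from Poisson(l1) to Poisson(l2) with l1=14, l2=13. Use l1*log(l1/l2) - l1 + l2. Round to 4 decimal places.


KL divergence for Poisson:
KL = l1*log(l1/l2) - l1 + l2.
l1 = 14, l2 = 13.
log(14/13) = 0.074108.
l1*log(l1/l2) = 14 * 0.074108 = 1.037512.
KL = 1.037512 - 14 + 13 = 0.0375

0.0375


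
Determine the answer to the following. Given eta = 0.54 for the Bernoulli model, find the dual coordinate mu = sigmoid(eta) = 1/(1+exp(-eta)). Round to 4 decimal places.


Dual coordinate (expectation parameter) for Bernoulli:
mu = 1/(1+exp(-eta)).
eta = 0.54.
exp(-eta) = exp(-0.54) = 0.582748.
mu = 1/(1+0.582748) = 0.6318

0.6318


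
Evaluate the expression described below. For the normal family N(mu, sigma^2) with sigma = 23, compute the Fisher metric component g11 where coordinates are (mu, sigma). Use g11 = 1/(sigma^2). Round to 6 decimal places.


For the 2-parameter normal family, the Fisher metric has:
  g11 = 1/sigma^2, g22 = 2/sigma^2.
sigma = 23, sigma^2 = 529.
g11 = 0.001890

0.001890


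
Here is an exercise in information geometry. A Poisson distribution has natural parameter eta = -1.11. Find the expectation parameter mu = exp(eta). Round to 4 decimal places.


Expectation parameter for Poisson exponential family:
mu = exp(eta).
eta = -1.11.
mu = exp(-1.11) = 0.3296

0.3296


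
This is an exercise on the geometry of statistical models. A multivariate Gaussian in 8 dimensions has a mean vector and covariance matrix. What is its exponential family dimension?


Exponential family dimension calculation:
For 8-dim MVN: mean has 8 params, covariance has 8*9/2 = 36 unique entries.
Total dim = 8 + 36 = 44.

44


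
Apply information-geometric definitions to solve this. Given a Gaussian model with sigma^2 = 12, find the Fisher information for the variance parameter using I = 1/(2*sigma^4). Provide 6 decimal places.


Fisher information for variance: I(sigma^2) = 1/(2*sigma^4).
sigma^2 = 12, so sigma^4 = 144.
I = 1/(2*144) = 1/288 = 0.003472

0.003472


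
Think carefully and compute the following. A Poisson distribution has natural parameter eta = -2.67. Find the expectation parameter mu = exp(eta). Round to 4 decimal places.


Expectation parameter for Poisson exponential family:
mu = exp(eta).
eta = -2.67.
mu = exp(-2.67) = 0.0693

0.0693


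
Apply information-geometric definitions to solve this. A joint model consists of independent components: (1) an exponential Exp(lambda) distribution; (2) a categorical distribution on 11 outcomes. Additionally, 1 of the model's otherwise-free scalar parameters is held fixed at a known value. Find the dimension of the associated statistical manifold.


The dimension of a statistical manifold equals the number of free
(independent) real parameters of the model. For a product of independent
blocks the parameter counts add.
- exponential (lambda): 1.
- categorical on 11 outcomes (probabilities sum to 1): 11-1 = 10.
Total = 1 + 10 = 11.
1 parameter(s) fixed at known values: 11 - 1 = 10.
Dimension = 10

10


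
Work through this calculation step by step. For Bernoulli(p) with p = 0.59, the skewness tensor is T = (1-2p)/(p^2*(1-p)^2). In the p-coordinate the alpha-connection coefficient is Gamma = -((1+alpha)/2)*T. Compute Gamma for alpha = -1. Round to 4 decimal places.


Skewness (Amari-Chentsov) tensor: T = (1-2p)/(p^2*(1-p)^2).
p = 0.59, 1-2p = -0.18, p^2 = 0.3481, (1-p)^2 = 0.1681.
T = -0.18/(0.3481 * 0.1681) = -3.076102.
In the p-coordinate, Gamma^(alpha) = Gamma^(0) - (alpha/2)*T with Gamma^(0) = (1/2)*g'(p) = -T/2,
so Gamma^(alpha) = -((1+alpha)/2)*T.
alpha = -1, -(1+alpha)/2 = 0.0.
Gamma = 0.0 * -3.076102 = 0.0000

0.0000


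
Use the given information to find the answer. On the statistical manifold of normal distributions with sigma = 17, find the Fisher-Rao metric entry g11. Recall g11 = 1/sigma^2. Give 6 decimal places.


For the 2-parameter normal family, the Fisher metric has:
  g11 = 1/sigma^2, g22 = 2/sigma^2.
sigma = 17, sigma^2 = 289.
g11 = 0.003460

0.003460


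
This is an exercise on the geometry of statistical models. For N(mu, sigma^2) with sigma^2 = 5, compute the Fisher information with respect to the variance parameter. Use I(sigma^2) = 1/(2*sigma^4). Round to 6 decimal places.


Fisher information for variance: I(sigma^2) = 1/(2*sigma^4).
sigma^2 = 5, so sigma^4 = 25.
I = 1/(2*25) = 1/50 = 0.020000

0.020000


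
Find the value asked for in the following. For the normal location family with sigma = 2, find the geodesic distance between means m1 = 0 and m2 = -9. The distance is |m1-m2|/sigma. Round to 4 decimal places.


On the fixed-variance normal subfamily, geodesic distance = |m1-m2|/sigma.
|0 - -9| = 9.
sigma = 2.
d = 9/2 = 4.5000

4.5000


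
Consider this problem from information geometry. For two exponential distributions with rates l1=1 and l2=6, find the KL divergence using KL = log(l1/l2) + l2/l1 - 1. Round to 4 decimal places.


KL divergence for exponential family:
KL = log(l1/l2) + l2/l1 - 1.
log(1/6) = -1.791759.
6/1 = 6.0.
KL = -1.791759 + 6.0 - 1 = 3.2082

3.2082


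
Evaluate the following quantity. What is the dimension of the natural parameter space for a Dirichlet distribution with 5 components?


Exponential family dimension calculation:
Dirichlet with 5 components has 5 natural parameters.

5


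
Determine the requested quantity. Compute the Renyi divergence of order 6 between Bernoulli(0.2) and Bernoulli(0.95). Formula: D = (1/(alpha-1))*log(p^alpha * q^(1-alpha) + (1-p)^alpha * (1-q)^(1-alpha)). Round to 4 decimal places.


Renyi divergence of order alpha between Bernoulli distributions:
D = (1/(alpha-1))*log(p^alpha * q^(1-alpha) + (1-p)^alpha * (1-q)^(1-alpha)).
alpha = 6, p = 0.2, q = 0.95.
p^alpha * q^(1-alpha) = 0.2^6 * 0.95^-5 = 8.3e-05.
(1-p)^alpha * (1-q)^(1-alpha) = 0.8^6 * 0.05^-5 = 838860.8.
sum = 8.3e-05 + 838860.8 = 838860.800083.
D = (1/5)*log(838860.800083) = 2.7280

2.7280


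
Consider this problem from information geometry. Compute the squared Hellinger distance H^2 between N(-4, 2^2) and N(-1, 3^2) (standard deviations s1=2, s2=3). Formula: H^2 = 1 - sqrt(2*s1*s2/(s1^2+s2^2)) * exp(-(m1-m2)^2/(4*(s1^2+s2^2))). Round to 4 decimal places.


Squared Hellinger distance for Gaussians:
H^2 = 1 - sqrt(2*s1*s2/(s1^2+s2^2)) * exp(-(m1-m2)^2/(4*(s1^2+s2^2))).
s1^2 = 4, s2^2 = 9, s1^2+s2^2 = 13.
sqrt(2*2*3/(13)) = 0.960769.
(m1-m2)^2 = (-3)^2 = 9.
exp(-9/(4*13)) = exp(-0.173077) = 0.841073.
H^2 = 1 - 0.960769*0.841073 = 0.1919

0.1919


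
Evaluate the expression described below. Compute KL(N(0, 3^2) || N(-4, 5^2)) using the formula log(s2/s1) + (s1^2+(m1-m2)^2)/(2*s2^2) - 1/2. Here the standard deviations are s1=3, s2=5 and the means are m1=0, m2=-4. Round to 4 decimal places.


KL divergence between normal distributions:
KL = log(s2/s1) + (s1^2 + (m1-m2)^2)/(2*s2^2) - 1/2.
log(5/3) = 0.510826.
(3^2 + (0--4)^2)/(2*5^2) = (9 + 16)/50 = 0.5.
KL = 0.510826 + 0.5 - 0.5 = 0.5108

0.5108


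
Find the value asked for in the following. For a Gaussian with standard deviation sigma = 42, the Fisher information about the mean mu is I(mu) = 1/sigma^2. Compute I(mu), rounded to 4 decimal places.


The Fisher information for the mean of a normal distribution is I(mu) = 1/sigma^2.
sigma = 42, so sigma^2 = 1764.
I(mu) = 1/1764 = 0.0006

0.0006


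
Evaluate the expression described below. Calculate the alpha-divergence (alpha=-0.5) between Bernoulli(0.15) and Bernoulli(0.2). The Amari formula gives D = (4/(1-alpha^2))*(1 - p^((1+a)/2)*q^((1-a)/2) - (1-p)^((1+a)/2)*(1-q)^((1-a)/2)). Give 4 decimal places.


Amari alpha-divergence:
D = (4/(1-alpha^2))*(1 - p^((1+a)/2)*q^((1-a)/2) - (1-p)^((1+a)/2)*(1-q)^((1-a)/2)).
alpha = -0.5, p = 0.15, q = 0.2.
e1 = (1+alpha)/2 = 0.25, e2 = (1-alpha)/2 = 0.75.
t1 = p^e1 * q^e2 = 0.15^0.25 * 0.2^0.75 = 0.186121.
t2 = (1-p)^e1 * (1-q)^e2 = 0.85^0.25 * 0.8^0.75 = 0.812217.
4/(1-alpha^2) = 5.333333.
D = 5.333333*(1 - 0.186121 - 0.812217) = 0.0089

0.0089


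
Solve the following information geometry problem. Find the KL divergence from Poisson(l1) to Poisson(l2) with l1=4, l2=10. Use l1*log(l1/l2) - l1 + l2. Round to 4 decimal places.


KL divergence for Poisson:
KL = l1*log(l1/l2) - l1 + l2.
l1 = 4, l2 = 10.
log(4/10) = -0.916291.
l1*log(l1/l2) = 4 * -0.916291 = -3.665163.
KL = -3.665163 - 4 + 10 = 2.3348

2.3348


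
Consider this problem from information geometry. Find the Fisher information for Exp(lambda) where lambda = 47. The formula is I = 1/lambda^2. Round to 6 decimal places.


Fisher information for exponential: I(lambda) = 1/lambda^2.
lambda = 47, lambda^2 = 2209.
I = 1/2209 = 0.000453

0.000453


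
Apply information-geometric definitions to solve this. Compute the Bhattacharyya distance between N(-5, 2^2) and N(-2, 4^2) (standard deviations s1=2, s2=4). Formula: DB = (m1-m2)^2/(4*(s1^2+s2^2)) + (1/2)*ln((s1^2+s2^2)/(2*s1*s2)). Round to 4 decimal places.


Bhattacharyya distance between two Gaussians:
DB = (m1-m2)^2/(4*(s1^2+s2^2)) + (1/2)*ln((s1^2+s2^2)/(2*s1*s2)).
(m1-m2)^2 = (-3)^2 = 9.
s1^2+s2^2 = 4 + 16 = 20.
term1 = 9/80 = 0.1125.
term2 = 0.5*ln(20/16.0) = 0.111572.
DB = 0.1125 + 0.111572 = 0.2241

0.2241


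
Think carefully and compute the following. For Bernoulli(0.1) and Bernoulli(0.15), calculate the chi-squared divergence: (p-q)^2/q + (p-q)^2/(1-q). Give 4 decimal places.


Chi-squared divergence between Bernoulli distributions:
chi^2 = (p-q)^2/q + (p-q)^2/(1-q).
p = 0.1, q = 0.15, p-q = -0.05.
(p-q)^2 = 0.0025.
term1 = 0.0025/0.15 = 0.016667.
term2 = 0.0025/0.85 = 0.002941.
chi^2 = 0.016667 + 0.002941 = 0.0196

0.0196


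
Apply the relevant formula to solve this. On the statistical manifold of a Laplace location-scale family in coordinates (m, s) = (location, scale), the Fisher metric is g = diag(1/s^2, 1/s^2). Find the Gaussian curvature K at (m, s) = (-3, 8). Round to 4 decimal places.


The metric has the form g = (A dm^2 + B ds^2)/s^2 with A = 1, B = 1.
Substitute u = sqrt(A/B)*m: g = B*(du^2 + ds^2)/s^2, i.e. B times the
Poincare upper half-plane metric, which has constant Gaussian curvature -1.
Scaling a 2D metric by a constant c divides the Gaussian curvature by c,
so K = -1/B = -1/(1) = -1.0000 everywhere (the point (m, s) = (-3, 8) is irrelevant:
the curvature is constant).
The requested Gaussian curvature is K = -1.0000.

-1.0000


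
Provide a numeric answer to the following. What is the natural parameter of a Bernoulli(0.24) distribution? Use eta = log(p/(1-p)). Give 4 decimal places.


Natural parameter for Bernoulli: eta = log(p/(1-p)).
p = 0.24, 1-p = 0.76.
p/(1-p) = 0.315789.
eta = log(0.315789) = -1.1527

-1.1527


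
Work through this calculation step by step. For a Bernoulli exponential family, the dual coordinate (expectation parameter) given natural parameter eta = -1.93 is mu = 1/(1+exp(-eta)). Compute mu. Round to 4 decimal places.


Dual coordinate (expectation parameter) for Bernoulli:
mu = 1/(1+exp(-eta)).
eta = -1.93.
exp(-eta) = exp(1.93) = 6.88951.
mu = 1/(1+6.88951) = 0.1268

0.1268


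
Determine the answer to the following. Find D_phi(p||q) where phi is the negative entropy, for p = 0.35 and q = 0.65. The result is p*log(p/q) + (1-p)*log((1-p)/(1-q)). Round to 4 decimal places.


Bregman divergence with negative entropy generator:
D = p*log(p/q) + (1-p)*log((1-p)/(1-q)).
p = 0.35, q = 0.65.
p*log(p/q) = 0.35*log(0.35/0.65) = -0.216664.
(1-p)*log((1-p)/(1-q)) = 0.65*log(0.65/0.35) = 0.402375.
D = -0.216664 + 0.402375 = 0.1857

0.1857


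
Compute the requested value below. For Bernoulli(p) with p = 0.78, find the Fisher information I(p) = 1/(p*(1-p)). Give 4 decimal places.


For Bernoulli(p), Fisher information is I(p) = 1/(p*(1-p)).
p = 0.78, 1-p = 0.22.
p*(1-p) = 0.1716.
I(p) = 1/0.1716 = 5.8275

5.8275


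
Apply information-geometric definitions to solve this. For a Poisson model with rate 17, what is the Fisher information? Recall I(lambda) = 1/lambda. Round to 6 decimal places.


Fisher information for Poisson: I(lambda) = 1/lambda.
lambda = 17.
I(lambda) = 1/17 = 0.058824

0.058824


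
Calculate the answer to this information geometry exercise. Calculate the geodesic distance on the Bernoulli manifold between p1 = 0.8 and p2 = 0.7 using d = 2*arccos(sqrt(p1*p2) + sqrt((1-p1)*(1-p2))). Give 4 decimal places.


Geodesic distance on Bernoulli manifold:
d(p1,p2) = 2*arccos(sqrt(p1*p2) + sqrt((1-p1)*(1-p2))).
sqrt(p1*p2) = sqrt(0.8*0.7) = 0.748331.
sqrt((1-p1)*(1-p2)) = sqrt(0.2*0.3) = 0.244949.
arg = 0.748331 + 0.244949 = 0.99328.
d = 2*arccos(0.99328) = 0.2320

0.2320


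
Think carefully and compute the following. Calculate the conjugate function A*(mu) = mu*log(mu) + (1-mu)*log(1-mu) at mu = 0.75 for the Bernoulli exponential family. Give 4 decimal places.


Legendre transform for Bernoulli:
A*(mu) = mu*log(mu) + (1-mu)*log(1-mu).
mu = 0.75, 1-mu = 0.25.
mu*log(mu) = 0.75*log(0.75) = -0.215762.
(1-mu)*log(1-mu) = 0.25*log(0.25) = -0.346574.
A* = -0.215762 + -0.346574 = -0.5623

-0.5623


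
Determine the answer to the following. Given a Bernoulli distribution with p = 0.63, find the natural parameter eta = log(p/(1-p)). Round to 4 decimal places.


Natural parameter for Bernoulli: eta = log(p/(1-p)).
p = 0.63, 1-p = 0.37.
p/(1-p) = 1.702703.
eta = log(1.702703) = 0.5322

0.5322


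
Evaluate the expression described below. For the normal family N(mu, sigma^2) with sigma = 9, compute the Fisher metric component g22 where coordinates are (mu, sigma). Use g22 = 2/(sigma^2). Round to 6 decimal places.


For the 2-parameter normal family, the Fisher metric has:
  g11 = 1/sigma^2, g22 = 2/sigma^2.
sigma = 9, sigma^2 = 81.
g22 = 0.024691

0.024691


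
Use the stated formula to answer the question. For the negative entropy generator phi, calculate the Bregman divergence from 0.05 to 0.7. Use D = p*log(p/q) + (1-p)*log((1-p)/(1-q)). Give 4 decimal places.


Bregman divergence with negative entropy generator:
D = p*log(p/q) + (1-p)*log((1-p)/(1-q)).
p = 0.05, q = 0.7.
p*log(p/q) = 0.05*log(0.05/0.7) = -0.131953.
(1-p)*log((1-p)/(1-q)) = 0.95*log(0.95/0.3) = 1.095046.
D = -0.131953 + 1.095046 = 0.9631

0.9631


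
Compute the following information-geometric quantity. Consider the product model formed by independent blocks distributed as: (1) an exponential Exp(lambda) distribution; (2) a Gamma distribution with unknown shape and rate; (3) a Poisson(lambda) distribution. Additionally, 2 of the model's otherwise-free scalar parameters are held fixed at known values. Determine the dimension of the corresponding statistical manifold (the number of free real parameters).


The dimension of a statistical manifold equals the number of free
(independent) real parameters of the model. For a product of independent
blocks the parameter counts add.
- exponential (lambda): 1.
- Gamma (shape, rate): 2.
- Poisson (lambda): 1.
Total = 1 + 2 + 1 = 4.
2 parameter(s) fixed at known values: 4 - 2 = 2.
Dimension = 2

2


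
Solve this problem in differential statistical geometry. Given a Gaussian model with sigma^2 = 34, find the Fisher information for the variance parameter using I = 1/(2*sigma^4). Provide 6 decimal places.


Fisher information for variance: I(sigma^2) = 1/(2*sigma^4).
sigma^2 = 34, so sigma^4 = 1156.
I = 1/(2*1156) = 1/2312 = 0.000433

0.000433


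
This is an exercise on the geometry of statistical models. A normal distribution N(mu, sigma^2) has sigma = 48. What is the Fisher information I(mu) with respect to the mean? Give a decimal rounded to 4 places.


The Fisher information for the mean of a normal distribution is I(mu) = 1/sigma^2.
sigma = 48, so sigma^2 = 2304.
I(mu) = 1/2304 = 0.0004

0.0004


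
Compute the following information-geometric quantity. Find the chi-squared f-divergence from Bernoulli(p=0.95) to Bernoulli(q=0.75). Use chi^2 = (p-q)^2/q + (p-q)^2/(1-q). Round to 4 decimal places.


Chi-squared divergence between Bernoulli distributions:
chi^2 = (p-q)^2/q + (p-q)^2/(1-q).
p = 0.95, q = 0.75, p-q = 0.2.
(p-q)^2 = 0.04.
term1 = 0.04/0.75 = 0.053333.
term2 = 0.04/0.25 = 0.16.
chi^2 = 0.053333 + 0.16 = 0.2133

0.2133


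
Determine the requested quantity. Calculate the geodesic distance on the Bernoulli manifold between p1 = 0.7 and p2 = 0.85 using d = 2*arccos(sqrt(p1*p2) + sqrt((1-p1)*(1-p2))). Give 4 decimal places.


Geodesic distance on Bernoulli manifold:
d(p1,p2) = 2*arccos(sqrt(p1*p2) + sqrt((1-p1)*(1-p2))).
sqrt(p1*p2) = sqrt(0.7*0.85) = 0.771362.
sqrt((1-p1)*(1-p2)) = sqrt(0.3*0.15) = 0.212132.
arg = 0.771362 + 0.212132 = 0.983494.
d = 2*arccos(0.983494) = 0.3639

0.3639


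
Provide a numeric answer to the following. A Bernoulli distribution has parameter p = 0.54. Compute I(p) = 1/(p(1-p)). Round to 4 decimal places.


For Bernoulli(p), Fisher information is I(p) = 1/(p*(1-p)).
p = 0.54, 1-p = 0.46.
p*(1-p) = 0.2484.
I(p) = 1/0.2484 = 4.0258

4.0258


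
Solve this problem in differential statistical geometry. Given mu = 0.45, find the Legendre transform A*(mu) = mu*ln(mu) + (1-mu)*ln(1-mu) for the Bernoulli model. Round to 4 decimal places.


Legendre transform for Bernoulli:
A*(mu) = mu*log(mu) + (1-mu)*log(1-mu).
mu = 0.45, 1-mu = 0.55.
mu*log(mu) = 0.45*log(0.45) = -0.359328.
(1-mu)*log(1-mu) = 0.55*log(0.55) = -0.32881.
A* = -0.359328 + -0.32881 = -0.6881

-0.6881


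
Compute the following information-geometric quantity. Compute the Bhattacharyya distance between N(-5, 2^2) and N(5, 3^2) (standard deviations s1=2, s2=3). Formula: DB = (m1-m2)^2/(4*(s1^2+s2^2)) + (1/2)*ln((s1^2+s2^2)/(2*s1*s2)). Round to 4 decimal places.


Bhattacharyya distance between two Gaussians:
DB = (m1-m2)^2/(4*(s1^2+s2^2)) + (1/2)*ln((s1^2+s2^2)/(2*s1*s2)).
(m1-m2)^2 = (-10)^2 = 100.
s1^2+s2^2 = 4 + 9 = 13.
term1 = 100/52 = 1.923077.
term2 = 0.5*ln(13/12.0) = 0.040021.
DB = 1.923077 + 0.040021 = 1.9631

1.9631


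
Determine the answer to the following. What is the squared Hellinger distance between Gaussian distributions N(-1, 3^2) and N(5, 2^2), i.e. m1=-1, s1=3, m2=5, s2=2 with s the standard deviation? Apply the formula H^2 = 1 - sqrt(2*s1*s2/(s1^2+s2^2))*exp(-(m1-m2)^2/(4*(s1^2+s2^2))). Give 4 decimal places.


Squared Hellinger distance for Gaussians:
H^2 = 1 - sqrt(2*s1*s2/(s1^2+s2^2)) * exp(-(m1-m2)^2/(4*(s1^2+s2^2))).
s1^2 = 9, s2^2 = 4, s1^2+s2^2 = 13.
sqrt(2*3*2/(13)) = 0.960769.
(m1-m2)^2 = (-6)^2 = 36.
exp(-36/(4*13)) = exp(-0.692308) = 0.50042.
H^2 = 1 - 0.960769*0.50042 = 0.5192

0.5192


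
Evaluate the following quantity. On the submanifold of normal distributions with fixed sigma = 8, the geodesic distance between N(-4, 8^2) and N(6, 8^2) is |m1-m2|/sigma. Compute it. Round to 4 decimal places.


On the fixed-variance normal subfamily, geodesic distance = |m1-m2|/sigma.
|-4 - 6| = 10.
sigma = 8.
d = 10/8 = 1.2500

1.2500


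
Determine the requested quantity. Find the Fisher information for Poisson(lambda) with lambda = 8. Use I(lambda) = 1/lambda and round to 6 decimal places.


Fisher information for Poisson: I(lambda) = 1/lambda.
lambda = 8.
I(lambda) = 1/8 = 0.125000

0.125000


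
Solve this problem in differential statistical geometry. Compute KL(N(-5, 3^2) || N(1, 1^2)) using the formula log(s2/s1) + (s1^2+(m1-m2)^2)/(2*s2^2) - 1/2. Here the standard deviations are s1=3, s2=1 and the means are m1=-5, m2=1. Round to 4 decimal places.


KL divergence between normal distributions:
KL = log(s2/s1) + (s1^2 + (m1-m2)^2)/(2*s2^2) - 1/2.
log(1/3) = -1.098612.
(3^2 + (-5-1)^2)/(2*1^2) = (9 + 36)/2 = 22.5.
KL = -1.098612 + 22.5 - 0.5 = 20.9014

20.9014


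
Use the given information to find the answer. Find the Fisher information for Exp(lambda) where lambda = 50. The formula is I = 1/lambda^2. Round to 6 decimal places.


Fisher information for exponential: I(lambda) = 1/lambda^2.
lambda = 50, lambda^2 = 2500.
I = 1/2500 = 0.000400

0.000400


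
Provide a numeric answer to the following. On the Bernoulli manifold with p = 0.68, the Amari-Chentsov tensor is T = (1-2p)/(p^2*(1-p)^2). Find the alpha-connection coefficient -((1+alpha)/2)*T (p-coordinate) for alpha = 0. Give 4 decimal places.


Skewness (Amari-Chentsov) tensor: T = (1-2p)/(p^2*(1-p)^2).
p = 0.68, 1-2p = -0.36, p^2 = 0.4624, (1-p)^2 = 0.1024.
T = -0.36/(0.4624 * 0.1024) = -7.602995.
In the p-coordinate, Gamma^(alpha) = Gamma^(0) - (alpha/2)*T with Gamma^(0) = (1/2)*g'(p) = -T/2,
so Gamma^(alpha) = -((1+alpha)/2)*T.
alpha = 0, -(1+alpha)/2 = -0.5.
Gamma = -0.5 * -7.602995 = 3.8015

3.8015
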